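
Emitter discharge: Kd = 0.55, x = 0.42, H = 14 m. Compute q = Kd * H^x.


q = Kd * H^x = 0.55 * 14^0.42 = 0.55 * 3.029520

1.6662 L/h


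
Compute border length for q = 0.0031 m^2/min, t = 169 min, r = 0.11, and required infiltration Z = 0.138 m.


L = q*t/((1+r)*Z)
L = 0.0031*169/((1+0.11)*0.138)
L = 0.5239/0.15318

3.4202 m


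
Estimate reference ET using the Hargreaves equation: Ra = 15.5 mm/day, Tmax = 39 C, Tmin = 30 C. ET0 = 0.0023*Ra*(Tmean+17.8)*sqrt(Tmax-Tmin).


Tmean = (Tmax + Tmin)/2 = (39 + 30)/2 = 34.5
ET0 = 0.0023 * 15.5 * (34.5 + 17.8) * sqrt(39 - 30)
ET0 = 0.0023 * 15.5 * 52.3 * 3.000000

5.5935 mm/day


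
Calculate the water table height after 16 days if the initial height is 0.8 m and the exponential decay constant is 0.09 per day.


m = m0 * exp(-k*t)
m = 0.8 * exp(-0.09 * 16)
m = 0.8 * exp(-1.4400)

0.1895 m


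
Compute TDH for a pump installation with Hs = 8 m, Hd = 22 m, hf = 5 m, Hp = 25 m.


TDH = Hs + Hd + hf + Hp = 8 + 22 + 5 + 25 = 60

60 m


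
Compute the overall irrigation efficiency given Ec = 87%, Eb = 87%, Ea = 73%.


Ec = 0.87, Eb = 0.87, Ea = 0.73
E = 0.87 * 0.87 * 0.73 * 100 = 55.2537%

55.2537 %


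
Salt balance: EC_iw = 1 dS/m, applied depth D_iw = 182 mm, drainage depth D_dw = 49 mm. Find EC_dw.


EC_dw = EC_iw * D_iw / D_dw
EC_dw = 1 * 182 / 49
EC_dw = 182 / 49

3.7143 dS/m


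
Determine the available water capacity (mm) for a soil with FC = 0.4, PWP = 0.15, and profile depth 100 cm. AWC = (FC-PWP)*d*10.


AWC = (FC - PWP) * d * 10
AWC = (0.4 - 0.15) * 100 * 10
AWC = 0.2500 * 100 * 10

250.0000 mm


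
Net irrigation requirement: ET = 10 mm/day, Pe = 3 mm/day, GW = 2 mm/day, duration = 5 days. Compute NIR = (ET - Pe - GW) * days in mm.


Daily deficit = ET - Pe - GW = 10 - 3 - 2 = 5 mm/day
NIR = 5 * 5 = 25 mm

25.0000 mm


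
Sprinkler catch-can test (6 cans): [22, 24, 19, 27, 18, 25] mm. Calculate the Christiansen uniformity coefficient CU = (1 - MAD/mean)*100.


mean = 22.500000 mm
MAD = 2.833333 mm
CU = (1 - 2.833333/22.500000)*100

87.4074 %


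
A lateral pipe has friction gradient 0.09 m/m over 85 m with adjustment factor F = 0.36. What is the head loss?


hf = J * L * F = 0.09 * 85 * 0.36 = 2.7540 m

2.7540 m


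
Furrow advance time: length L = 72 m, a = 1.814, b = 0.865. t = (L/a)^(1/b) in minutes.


t = (L/a)^(1/b)
t = (72/1.814)^(1/0.865)
t = 39.691290^(1/0.865)

70.5022 min


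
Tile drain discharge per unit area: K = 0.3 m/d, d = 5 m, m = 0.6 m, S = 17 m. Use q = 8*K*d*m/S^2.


q = 8*K*d*m/S^2
q = 8*0.3*5*0.6/17^2
q = 7.2000 / 289

0.0249 m/d


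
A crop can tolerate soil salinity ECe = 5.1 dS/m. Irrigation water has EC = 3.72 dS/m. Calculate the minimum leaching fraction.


LR = ECiw / (5*ECe - ECiw)
LR = 3.72 / (5*5.1 - 3.72)
LR = 3.72 / 21.7800

0.1708


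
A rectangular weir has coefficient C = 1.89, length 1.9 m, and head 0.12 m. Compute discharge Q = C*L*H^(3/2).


Q = C * L * H^(3/2) = 1.89 * 1.9 * 0.12^1.5 = 1.89 * 1.9 * 0.041569

0.1493 m^3/s


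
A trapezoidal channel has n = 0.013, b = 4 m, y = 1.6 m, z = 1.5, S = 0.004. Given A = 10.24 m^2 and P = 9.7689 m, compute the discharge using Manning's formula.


R = A/P = 10.24/9.7689 = 1.048224
Q = (1/0.013) * 10.24 * 1.048224^(2/3) * 0.004^0.5

51.4070 m^3/s


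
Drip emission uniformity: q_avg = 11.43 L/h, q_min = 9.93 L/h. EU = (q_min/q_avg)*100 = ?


EU = (q_min/q_avg)*100 = (9.93/11.43)*100 = 86.8766%

86.8766 %


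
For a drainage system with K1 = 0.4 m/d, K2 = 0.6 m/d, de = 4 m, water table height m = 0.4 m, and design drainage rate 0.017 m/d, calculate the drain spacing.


S^2 = 8*K2*de*m/q + 4*K1*m^2/q
S^2 = 8*0.6*4*0.4/0.017 + 4*0.4*0.4^2/0.017
S = sqrt(466.8235)

21.6061 m


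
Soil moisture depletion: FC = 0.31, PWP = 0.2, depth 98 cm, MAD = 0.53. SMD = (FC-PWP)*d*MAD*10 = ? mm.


SMD = (FC - PWP) * d * MAD * 10
SMD = (0.31 - 0.2) * 98 * 0.53 * 10
SMD = 0.1100 * 98 * 0.53 * 10

57.1340 mm


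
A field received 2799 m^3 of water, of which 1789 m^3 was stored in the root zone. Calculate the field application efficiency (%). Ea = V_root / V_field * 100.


Ea = V_root / V_field * 100 = 1789 / 2799 * 100 = 63.9157%

63.9157 %


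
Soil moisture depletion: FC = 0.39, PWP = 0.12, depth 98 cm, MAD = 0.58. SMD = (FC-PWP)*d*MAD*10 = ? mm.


SMD = (FC - PWP) * d * MAD * 10
SMD = (0.39 - 0.12) * 98 * 0.58 * 10
SMD = 0.2700 * 98 * 0.58 * 10

153.4680 mm


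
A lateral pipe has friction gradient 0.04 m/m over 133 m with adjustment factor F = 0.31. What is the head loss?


hf = J * L * F = 0.04 * 133 * 0.31 = 1.6492 m

1.6492 m


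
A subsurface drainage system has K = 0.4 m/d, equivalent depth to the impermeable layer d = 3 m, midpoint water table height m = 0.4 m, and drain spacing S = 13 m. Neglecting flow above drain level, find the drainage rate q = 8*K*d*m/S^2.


q = 8*K*d*m/S^2
q = 8*0.4*3*0.4/13^2
q = 3.8400 / 169

0.0227 m/d


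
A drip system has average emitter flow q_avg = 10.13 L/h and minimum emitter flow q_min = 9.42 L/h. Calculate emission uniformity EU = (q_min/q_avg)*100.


EU = (q_min/q_avg)*100 = (9.42/10.13)*100 = 92.9911%

92.9911 %


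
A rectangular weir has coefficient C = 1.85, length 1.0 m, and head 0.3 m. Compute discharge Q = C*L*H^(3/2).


Q = C * L * H^(3/2) = 1.85 * 1.0 * 0.3^1.5 = 1.85 * 1.0 * 0.164317

0.3040 m^3/s


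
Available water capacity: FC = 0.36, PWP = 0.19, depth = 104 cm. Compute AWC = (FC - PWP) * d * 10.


AWC = (FC - PWP) * d * 10
AWC = (0.36 - 0.19) * 104 * 10
AWC = 0.1700 * 104 * 10

176.8000 mm


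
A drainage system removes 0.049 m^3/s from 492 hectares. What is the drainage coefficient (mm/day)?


DC = Q * 86400 / (A * 10000) * 1000
DC = 0.049 * 86400 / (492 * 10000) * 1000
DC = 4233600.0000 / 4920000

0.8605 mm/day


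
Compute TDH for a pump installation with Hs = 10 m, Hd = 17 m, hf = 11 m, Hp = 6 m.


TDH = Hs + Hd + hf + Hp = 10 + 17 + 11 + 6 = 44

44 m


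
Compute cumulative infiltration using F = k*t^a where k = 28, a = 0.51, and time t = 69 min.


F = k * t^a = 28 * 69^0.51
F = 28 * 8.665887

242.6448 mm


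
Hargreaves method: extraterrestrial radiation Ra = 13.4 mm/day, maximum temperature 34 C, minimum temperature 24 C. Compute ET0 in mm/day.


Tmean = (Tmax + Tmin)/2 = (34 + 24)/2 = 29.0
ET0 = 0.0023 * 13.4 * (29.0 + 17.8) * sqrt(34 - 24)
ET0 = 0.0023 * 13.4 * 46.8 * 3.162278

4.5612 mm/day


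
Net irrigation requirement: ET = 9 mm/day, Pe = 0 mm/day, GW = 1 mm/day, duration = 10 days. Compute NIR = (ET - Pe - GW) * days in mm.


Daily deficit = ET - Pe - GW = 9 - 0 - 1 = 8 mm/day
NIR = 8 * 10 = 80 mm

80.0000 mm


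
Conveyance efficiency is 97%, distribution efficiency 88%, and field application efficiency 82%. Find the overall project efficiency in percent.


Ec = 0.97, Eb = 0.88, Ea = 0.82
E = 0.97 * 0.88 * 0.82 * 100 = 69.9952%

69.9952 %


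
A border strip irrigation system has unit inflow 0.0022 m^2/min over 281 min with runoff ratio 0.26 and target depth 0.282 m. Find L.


L = q*t/((1+r)*Z)
L = 0.0022*281/((1+0.26)*0.282)
L = 0.6182/0.35532

1.7398 m


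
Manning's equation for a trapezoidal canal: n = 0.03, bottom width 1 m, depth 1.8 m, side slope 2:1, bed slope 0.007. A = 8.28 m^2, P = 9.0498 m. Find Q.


R = A/P = 8.28/9.0498 = 0.914937
Q = (1/0.03) * 8.28 * 0.914937^(2/3) * 0.007^0.5

21.7630 m^3/s


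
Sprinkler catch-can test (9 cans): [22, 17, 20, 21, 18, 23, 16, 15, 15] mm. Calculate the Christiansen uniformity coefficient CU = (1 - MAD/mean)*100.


mean = 18.555556 mm
MAD = 2.617284 mm
CU = (1 - 2.617284/18.555556)*100

85.8949 %


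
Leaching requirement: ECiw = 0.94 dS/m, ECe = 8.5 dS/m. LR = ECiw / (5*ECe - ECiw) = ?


LR = ECiw / (5*ECe - ECiw)
LR = 0.94 / (5*8.5 - 0.94)
LR = 0.94 / 41.5600

0.0226


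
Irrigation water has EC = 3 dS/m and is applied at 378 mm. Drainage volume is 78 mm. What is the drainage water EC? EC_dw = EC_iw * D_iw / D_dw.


EC_dw = EC_iw * D_iw / D_dw
EC_dw = 3 * 378 / 78
EC_dw = 1134 / 78

14.5385 dS/m


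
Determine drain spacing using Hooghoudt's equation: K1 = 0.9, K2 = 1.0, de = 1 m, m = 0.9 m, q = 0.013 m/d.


S^2 = 8*K2*de*m/q + 4*K1*m^2/q
S^2 = 8*1.0*1*0.9/0.013 + 4*0.9*0.9^2/0.013
S = sqrt(778.1538)

27.8954 m


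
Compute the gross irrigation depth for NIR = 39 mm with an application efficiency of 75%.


Ea = 75% = 0.75
GID = NIR / Ea = 39 / 0.75 = 52.0000 mm

52.0000 mm


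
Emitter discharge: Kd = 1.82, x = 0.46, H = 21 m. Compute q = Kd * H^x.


q = Kd * H^x = 1.82 * 21^0.46 = 1.82 * 4.057148

7.3840 L/h


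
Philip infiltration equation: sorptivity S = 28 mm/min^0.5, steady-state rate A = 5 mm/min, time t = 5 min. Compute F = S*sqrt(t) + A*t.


F = S*sqrt(t) + A*t
F = 28*sqrt(5) + 5*5
F = 28*2.236068 + 25

87.6099 mm


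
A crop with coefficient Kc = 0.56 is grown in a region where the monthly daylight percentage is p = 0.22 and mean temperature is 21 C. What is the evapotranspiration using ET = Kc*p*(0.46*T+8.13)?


ET = Kc * p * (0.46*T + 8.13)
ET = 0.56 * 0.22 * (0.46*21 + 8.13)
ET = 0.56 * 0.22 * 17.7900

2.1917 mm/day


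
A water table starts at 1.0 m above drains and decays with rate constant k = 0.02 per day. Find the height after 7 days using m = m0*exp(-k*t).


m = m0 * exp(-k*t)
m = 1.0 * exp(-0.02 * 7)
m = 1.0 * exp(-0.1400)

0.8694 m


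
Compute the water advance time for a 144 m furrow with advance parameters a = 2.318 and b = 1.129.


t = (L/a)^(1/b)
t = (144/2.318)^(1/1.129)
t = 62.122519^(1/1.129)

38.7571 min


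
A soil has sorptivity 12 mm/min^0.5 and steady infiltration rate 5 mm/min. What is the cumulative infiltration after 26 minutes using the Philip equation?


F = S*sqrt(t) + A*t
F = 12*sqrt(26) + 5*26
F = 12*5.099020 + 130

191.1882 mm


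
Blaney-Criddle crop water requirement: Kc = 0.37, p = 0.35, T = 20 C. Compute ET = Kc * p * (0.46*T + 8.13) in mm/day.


ET = Kc * p * (0.46*T + 8.13)
ET = 0.37 * 0.35 * (0.46*20 + 8.13)
ET = 0.37 * 0.35 * 17.3300

2.2442 mm/day


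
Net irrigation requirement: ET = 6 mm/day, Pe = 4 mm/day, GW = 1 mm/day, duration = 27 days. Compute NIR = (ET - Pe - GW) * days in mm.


Daily deficit = ET - Pe - GW = 6 - 4 - 1 = 1 mm/day
NIR = 1 * 27 = 27 mm

27.0000 mm


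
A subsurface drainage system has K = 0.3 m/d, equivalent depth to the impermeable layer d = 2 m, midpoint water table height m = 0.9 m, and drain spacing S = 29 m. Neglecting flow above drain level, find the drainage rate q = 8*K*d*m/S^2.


q = 8*K*d*m/S^2
q = 8*0.3*2*0.9/29^2
q = 4.3200 / 841

0.0051 m/d


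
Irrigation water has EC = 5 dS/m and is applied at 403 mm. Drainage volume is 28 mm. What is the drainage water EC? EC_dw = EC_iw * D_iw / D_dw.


EC_dw = EC_iw * D_iw / D_dw
EC_dw = 5 * 403 / 28
EC_dw = 2015 / 28

71.9643 dS/m


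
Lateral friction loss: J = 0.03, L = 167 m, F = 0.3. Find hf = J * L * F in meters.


hf = J * L * F = 0.03 * 167 * 0.3 = 1.5030 m

1.5030 m


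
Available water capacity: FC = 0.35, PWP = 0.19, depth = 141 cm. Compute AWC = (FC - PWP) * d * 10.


AWC = (FC - PWP) * d * 10
AWC = (0.35 - 0.19) * 141 * 10
AWC = 0.1600 * 141 * 10

225.6000 mm


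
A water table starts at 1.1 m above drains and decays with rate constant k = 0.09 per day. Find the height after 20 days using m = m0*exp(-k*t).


m = m0 * exp(-k*t)
m = 1.1 * exp(-0.09 * 20)
m = 1.1 * exp(-1.8000)

0.1818 m


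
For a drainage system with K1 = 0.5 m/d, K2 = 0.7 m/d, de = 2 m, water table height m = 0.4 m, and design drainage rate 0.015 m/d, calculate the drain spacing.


S^2 = 8*K2*de*m/q + 4*K1*m^2/q
S^2 = 8*0.7*2*0.4/0.015 + 4*0.5*0.4^2/0.015
S = sqrt(320.0000)

17.8885 m


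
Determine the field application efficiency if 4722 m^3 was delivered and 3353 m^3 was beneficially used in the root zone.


Ea = V_root / V_field * 100 = 3353 / 4722 * 100 = 71.0080%

71.0080 %


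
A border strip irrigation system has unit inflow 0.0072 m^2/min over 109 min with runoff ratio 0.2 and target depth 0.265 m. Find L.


L = q*t/((1+r)*Z)
L = 0.0072*109/((1+0.2)*0.265)
L = 0.7848/0.318

2.4679 m


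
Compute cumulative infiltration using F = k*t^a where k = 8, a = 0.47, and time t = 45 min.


F = k * t^a = 8 * 45^0.47
F = 8 * 5.984252

47.8740 mm


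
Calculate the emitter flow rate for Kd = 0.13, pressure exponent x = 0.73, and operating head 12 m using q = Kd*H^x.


q = Kd * H^x = 0.13 * 12^0.73 = 0.13 * 6.134827

0.7975 L/h


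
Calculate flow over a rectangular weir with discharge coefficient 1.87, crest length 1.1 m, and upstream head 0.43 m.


Q = C * L * H^(3/2) = 1.87 * 1.1 * 0.43^1.5 = 1.87 * 1.1 * 0.281970

0.5800 m^3/s


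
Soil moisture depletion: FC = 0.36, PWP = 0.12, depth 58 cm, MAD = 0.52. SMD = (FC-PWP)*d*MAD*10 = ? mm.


SMD = (FC - PWP) * d * MAD * 10
SMD = (0.36 - 0.12) * 58 * 0.52 * 10
SMD = 0.2400 * 58 * 0.52 * 10

72.3840 mm


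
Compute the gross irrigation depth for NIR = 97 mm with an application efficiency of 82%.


Ea = 82% = 0.82
GID = NIR / Ea = 97 / 0.82 = 118.2927 mm

118.2927 mm


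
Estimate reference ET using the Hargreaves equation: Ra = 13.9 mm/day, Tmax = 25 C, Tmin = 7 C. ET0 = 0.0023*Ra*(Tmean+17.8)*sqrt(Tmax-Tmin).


Tmean = (Tmax + Tmin)/2 = (25 + 7)/2 = 16.0
ET0 = 0.0023 * 13.9 * (16.0 + 17.8) * sqrt(25 - 7)
ET0 = 0.0023 * 13.9 * 33.8 * 4.242641

4.5845 mm/day


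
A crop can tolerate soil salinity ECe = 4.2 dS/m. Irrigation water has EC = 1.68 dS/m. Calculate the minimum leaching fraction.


LR = ECiw / (5*ECe - ECiw)
LR = 1.68 / (5*4.2 - 1.68)
LR = 1.68 / 19.3200

0.0870


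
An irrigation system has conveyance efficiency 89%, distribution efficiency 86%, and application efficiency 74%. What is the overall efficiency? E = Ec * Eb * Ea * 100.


Ec = 0.89, Eb = 0.86, Ea = 0.74
E = 0.89 * 0.86 * 0.74 * 100 = 56.6396%

56.6396 %


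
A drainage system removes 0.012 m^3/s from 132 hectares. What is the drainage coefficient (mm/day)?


DC = Q * 86400 / (A * 10000) * 1000
DC = 0.012 * 86400 / (132 * 10000) * 1000
DC = 1036800.0000 / 1320000

0.7855 mm/day


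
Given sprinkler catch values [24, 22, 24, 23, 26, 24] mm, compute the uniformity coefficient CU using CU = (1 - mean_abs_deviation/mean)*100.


mean = 23.833333 mm
MAD = 0.888889 mm
CU = (1 - 0.888889/23.833333)*100

96.2704 %


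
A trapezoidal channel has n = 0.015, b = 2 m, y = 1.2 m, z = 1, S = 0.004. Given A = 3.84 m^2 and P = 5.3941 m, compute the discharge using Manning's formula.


R = A/P = 3.84/5.3941 = 0.711889
Q = (1/0.015) * 3.84 * 0.711889^(2/3) * 0.004^0.5

12.9086 m^3/s


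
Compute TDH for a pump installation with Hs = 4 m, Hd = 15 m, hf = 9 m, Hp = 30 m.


TDH = Hs + Hd + hf + Hp = 4 + 15 + 9 + 30 = 58

58 m


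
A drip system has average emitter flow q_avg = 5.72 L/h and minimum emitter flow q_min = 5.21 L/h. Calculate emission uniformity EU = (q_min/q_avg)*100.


EU = (q_min/q_avg)*100 = (5.21/5.72)*100 = 91.0839%

91.0839 %


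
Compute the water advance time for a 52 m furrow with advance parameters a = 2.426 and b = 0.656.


t = (L/a)^(1/b)
t = (52/2.426)^(1/0.656)
t = 21.434460^(1/0.656)

106.9387 min


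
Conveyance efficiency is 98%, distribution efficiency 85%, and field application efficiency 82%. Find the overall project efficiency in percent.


Ec = 0.98, Eb = 0.85, Ea = 0.82
E = 0.98 * 0.85 * 0.82 * 100 = 68.3060%

68.3060 %


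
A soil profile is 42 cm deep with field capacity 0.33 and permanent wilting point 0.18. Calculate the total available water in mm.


AWC = (FC - PWP) * d * 10
AWC = (0.33 - 0.18) * 42 * 10
AWC = 0.1500 * 42 * 10

63.0000 mm


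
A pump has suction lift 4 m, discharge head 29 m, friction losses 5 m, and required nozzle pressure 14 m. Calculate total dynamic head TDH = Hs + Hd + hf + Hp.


TDH = Hs + Hd + hf + Hp = 4 + 29 + 5 + 14 = 52

52 m


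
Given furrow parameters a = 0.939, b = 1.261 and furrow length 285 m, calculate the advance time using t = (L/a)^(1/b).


t = (L/a)^(1/b)
t = (285/0.939)^(1/1.261)
t = 303.514377^(1/1.261)

92.9868 min


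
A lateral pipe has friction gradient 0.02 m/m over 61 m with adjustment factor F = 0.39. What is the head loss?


hf = J * L * F = 0.02 * 61 * 0.39 = 0.4758 m

0.4758 m


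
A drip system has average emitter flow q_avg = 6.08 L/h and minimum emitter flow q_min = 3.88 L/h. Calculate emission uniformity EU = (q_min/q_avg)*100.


EU = (q_min/q_avg)*100 = (3.88/6.08)*100 = 63.8158%

63.8158 %


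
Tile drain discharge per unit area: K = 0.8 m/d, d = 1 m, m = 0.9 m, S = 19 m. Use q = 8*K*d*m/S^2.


q = 8*K*d*m/S^2
q = 8*0.8*1*0.9/19^2
q = 5.7600 / 361

0.0160 m/d


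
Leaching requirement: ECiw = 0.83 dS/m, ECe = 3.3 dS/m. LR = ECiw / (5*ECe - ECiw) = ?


LR = ECiw / (5*ECe - ECiw)
LR = 0.83 / (5*3.3 - 0.83)
LR = 0.83 / 15.6700

0.0530


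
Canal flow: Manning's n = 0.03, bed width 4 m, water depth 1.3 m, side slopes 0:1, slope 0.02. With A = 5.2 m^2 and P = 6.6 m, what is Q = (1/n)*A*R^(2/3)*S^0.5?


R = A/P = 5.2/6.6 = 0.787879
Q = (1/0.03) * 5.2 * 0.787879^(2/3) * 0.02^0.5

20.9108 m^3/s


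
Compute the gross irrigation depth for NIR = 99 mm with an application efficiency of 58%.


Ea = 58% = 0.58
GID = NIR / Ea = 99 / 0.58 = 170.6897 mm

170.6897 mm


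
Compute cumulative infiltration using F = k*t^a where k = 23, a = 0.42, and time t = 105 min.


F = k * t^a = 23 * 105^0.42
F = 23 * 7.061541

162.4154 mm


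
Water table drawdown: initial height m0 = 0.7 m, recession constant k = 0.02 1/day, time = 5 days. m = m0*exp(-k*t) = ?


m = m0 * exp(-k*t)
m = 0.7 * exp(-0.02 * 5)
m = 0.7 * exp(-0.1000)

0.6334 m


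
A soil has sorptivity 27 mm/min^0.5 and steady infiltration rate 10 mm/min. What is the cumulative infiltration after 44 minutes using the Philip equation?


F = S*sqrt(t) + A*t
F = 27*sqrt(44) + 10*44
F = 27*6.633250 + 440

619.0978 mm


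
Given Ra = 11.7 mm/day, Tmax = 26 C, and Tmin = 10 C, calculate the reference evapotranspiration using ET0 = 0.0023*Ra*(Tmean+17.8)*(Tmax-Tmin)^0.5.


Tmean = (Tmax + Tmin)/2 = (26 + 10)/2 = 18.0
ET0 = 0.0023 * 11.7 * (18.0 + 17.8) * sqrt(26 - 10)
ET0 = 0.0023 * 11.7 * 35.8 * 4.000000

3.8535 mm/day


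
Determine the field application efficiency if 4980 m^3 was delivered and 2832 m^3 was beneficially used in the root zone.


Ea = V_root / V_field * 100 = 2832 / 4980 * 100 = 56.8675%

56.8675 %


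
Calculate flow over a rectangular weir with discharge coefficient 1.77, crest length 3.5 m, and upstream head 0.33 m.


Q = C * L * H^(3/2) = 1.77 * 3.5 * 0.33^1.5 = 1.77 * 3.5 * 0.189571

1.1744 m^3/s


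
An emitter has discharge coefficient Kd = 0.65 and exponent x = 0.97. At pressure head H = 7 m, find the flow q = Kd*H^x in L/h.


q = Kd * H^x = 0.65 * 7^0.97 = 0.65 * 6.603058

4.2920 L/h


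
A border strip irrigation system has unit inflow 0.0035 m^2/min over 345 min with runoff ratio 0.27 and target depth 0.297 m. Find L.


L = q*t/((1+r)*Z)
L = 0.0035*345/((1+0.27)*0.297)
L = 1.2075/0.37719

3.2013 m


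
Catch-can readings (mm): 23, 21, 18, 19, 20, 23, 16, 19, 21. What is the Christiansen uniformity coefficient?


mean = 20.000000 mm
MAD = 1.777778 mm
CU = (1 - 1.777778/20.000000)*100

91.1111 %


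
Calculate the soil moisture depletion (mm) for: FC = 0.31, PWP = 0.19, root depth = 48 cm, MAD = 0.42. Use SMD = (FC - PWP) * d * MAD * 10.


SMD = (FC - PWP) * d * MAD * 10
SMD = (0.31 - 0.19) * 48 * 0.42 * 10
SMD = 0.1200 * 48 * 0.42 * 10

24.1920 mm


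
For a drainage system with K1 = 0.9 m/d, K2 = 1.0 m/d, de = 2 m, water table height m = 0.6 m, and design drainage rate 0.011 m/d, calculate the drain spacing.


S^2 = 8*K2*de*m/q + 4*K1*m^2/q
S^2 = 8*1.0*2*0.6/0.011 + 4*0.9*0.6^2/0.011
S = sqrt(990.5455)

31.4729 m


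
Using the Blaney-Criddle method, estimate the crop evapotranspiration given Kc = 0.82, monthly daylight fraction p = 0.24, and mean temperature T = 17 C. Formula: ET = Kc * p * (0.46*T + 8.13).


ET = Kc * p * (0.46*T + 8.13)
ET = 0.82 * 0.24 * (0.46*17 + 8.13)
ET = 0.82 * 0.24 * 15.9500

3.1390 mm/day


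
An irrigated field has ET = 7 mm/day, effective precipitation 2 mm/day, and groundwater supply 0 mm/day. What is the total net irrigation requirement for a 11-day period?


Daily deficit = ET - Pe - GW = 7 - 2 - 0 = 5 mm/day
NIR = 5 * 11 = 55 mm

55.0000 mm


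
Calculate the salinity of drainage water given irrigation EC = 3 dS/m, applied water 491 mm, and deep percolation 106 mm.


EC_dw = EC_iw * D_iw / D_dw
EC_dw = 3 * 491 / 106
EC_dw = 1473 / 106

13.8962 dS/m


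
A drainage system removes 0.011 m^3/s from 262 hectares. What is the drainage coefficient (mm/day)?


DC = Q * 86400 / (A * 10000) * 1000
DC = 0.011 * 86400 / (262 * 10000) * 1000
DC = 950400.0000 / 2620000

0.3627 mm/day


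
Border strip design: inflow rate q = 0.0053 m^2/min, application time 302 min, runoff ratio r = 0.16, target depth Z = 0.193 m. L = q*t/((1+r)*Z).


L = q*t/((1+r)*Z)
L = 0.0053*302/((1+0.16)*0.193)
L = 1.6006/0.22388

7.1494 m


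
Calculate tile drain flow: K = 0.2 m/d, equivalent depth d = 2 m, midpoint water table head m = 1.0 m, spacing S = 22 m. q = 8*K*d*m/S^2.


q = 8*K*d*m/S^2
q = 8*0.2*2*1.0/22^2
q = 3.2000 / 484

0.0066 m/d


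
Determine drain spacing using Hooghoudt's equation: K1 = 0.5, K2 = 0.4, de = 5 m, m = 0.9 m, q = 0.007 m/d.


S^2 = 8*K2*de*m/q + 4*K1*m^2/q
S^2 = 8*0.4*5*0.9/0.007 + 4*0.5*0.9^2/0.007
S = sqrt(2288.5714)

47.8390 m


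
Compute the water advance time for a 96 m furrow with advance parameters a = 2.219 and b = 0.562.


t = (L/a)^(1/b)
t = (96/2.219)^(1/0.562)
t = 43.262731^(1/0.562)

815.1448 min


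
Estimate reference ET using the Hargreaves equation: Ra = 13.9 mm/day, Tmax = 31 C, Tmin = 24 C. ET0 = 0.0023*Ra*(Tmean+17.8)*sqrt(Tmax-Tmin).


Tmean = (Tmax + Tmin)/2 = (31 + 24)/2 = 27.5
ET0 = 0.0023 * 13.9 * (27.5 + 17.8) * sqrt(31 - 24)
ET0 = 0.0023 * 13.9 * 45.3 * 2.645751

3.8317 mm/day


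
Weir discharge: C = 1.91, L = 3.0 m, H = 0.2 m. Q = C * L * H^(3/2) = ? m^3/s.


Q = C * L * H^(3/2) = 1.91 * 3.0 * 0.2^1.5 = 1.91 * 3.0 * 0.089443

0.5125 m^3/s


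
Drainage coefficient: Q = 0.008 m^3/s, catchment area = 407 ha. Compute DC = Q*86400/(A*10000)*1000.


DC = Q * 86400 / (A * 10000) * 1000
DC = 0.008 * 86400 / (407 * 10000) * 1000
DC = 691200.0000 / 4070000

0.1698 mm/day


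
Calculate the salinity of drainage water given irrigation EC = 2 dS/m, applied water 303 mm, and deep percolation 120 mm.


EC_dw = EC_iw * D_iw / D_dw
EC_dw = 2 * 303 / 120
EC_dw = 606 / 120

5.0500 dS/m


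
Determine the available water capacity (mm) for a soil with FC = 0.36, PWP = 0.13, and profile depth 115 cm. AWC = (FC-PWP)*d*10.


AWC = (FC - PWP) * d * 10
AWC = (0.36 - 0.13) * 115 * 10
AWC = 0.2300 * 115 * 10

264.5000 mm


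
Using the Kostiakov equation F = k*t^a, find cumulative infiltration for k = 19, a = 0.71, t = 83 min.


F = k * t^a = 19 * 83^0.71
F = 19 * 23.043341

437.8235 mm


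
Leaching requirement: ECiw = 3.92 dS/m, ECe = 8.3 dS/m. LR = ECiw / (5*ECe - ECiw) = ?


LR = ECiw / (5*ECe - ECiw)
LR = 3.92 / (5*8.3 - 3.92)
LR = 3.92 / 37.5800

0.1043


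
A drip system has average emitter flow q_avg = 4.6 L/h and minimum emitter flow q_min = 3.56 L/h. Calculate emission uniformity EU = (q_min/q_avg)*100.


EU = (q_min/q_avg)*100 = (3.56/4.6)*100 = 77.3913%

77.3913 %


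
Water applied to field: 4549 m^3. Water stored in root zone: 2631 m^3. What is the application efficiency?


Ea = V_root / V_field * 100 = 2631 / 4549 * 100 = 57.8369%

57.8369 %


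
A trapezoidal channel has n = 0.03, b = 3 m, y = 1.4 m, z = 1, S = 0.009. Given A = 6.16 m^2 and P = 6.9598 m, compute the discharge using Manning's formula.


R = A/P = 6.16/6.9598 = 0.885083
Q = (1/0.03) * 6.16 * 0.885083^(2/3) * 0.009^0.5

17.9571 m^3/s


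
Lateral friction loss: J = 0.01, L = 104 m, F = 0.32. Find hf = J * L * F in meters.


hf = J * L * F = 0.01 * 104 * 0.32 = 0.3328 m

0.3328 m


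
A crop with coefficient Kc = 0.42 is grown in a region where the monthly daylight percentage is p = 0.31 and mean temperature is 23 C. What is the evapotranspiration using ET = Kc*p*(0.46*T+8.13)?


ET = Kc * p * (0.46*T + 8.13)
ET = 0.42 * 0.31 * (0.46*23 + 8.13)
ET = 0.42 * 0.31 * 18.7100

2.4360 mm/day


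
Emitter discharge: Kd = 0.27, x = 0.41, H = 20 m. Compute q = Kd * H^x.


q = Kd * H^x = 0.27 * 20^0.41 = 0.27 * 3.415248

0.9221 L/h


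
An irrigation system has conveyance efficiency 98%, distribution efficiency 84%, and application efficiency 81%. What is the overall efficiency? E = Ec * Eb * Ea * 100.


Ec = 0.98, Eb = 0.84, Ea = 0.81
E = 0.98 * 0.84 * 0.81 * 100 = 66.6792%

66.6792 %


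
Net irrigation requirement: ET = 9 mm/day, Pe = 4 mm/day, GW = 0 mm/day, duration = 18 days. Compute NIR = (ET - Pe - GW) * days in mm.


Daily deficit = ET - Pe - GW = 9 - 4 - 0 = 5 mm/day
NIR = 5 * 18 = 90 mm

90.0000 mm


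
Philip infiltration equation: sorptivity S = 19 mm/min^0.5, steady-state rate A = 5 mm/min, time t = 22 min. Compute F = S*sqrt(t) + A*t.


F = S*sqrt(t) + A*t
F = 19*sqrt(22) + 5*22
F = 19*4.690416 + 110

199.1179 mm


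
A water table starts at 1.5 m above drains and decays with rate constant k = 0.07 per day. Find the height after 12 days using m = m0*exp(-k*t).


m = m0 * exp(-k*t)
m = 1.5 * exp(-0.07 * 12)
m = 1.5 * exp(-0.8400)

0.6476 m


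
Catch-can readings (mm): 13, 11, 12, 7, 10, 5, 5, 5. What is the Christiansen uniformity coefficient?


mean = 8.500000 mm
MAD = 3.000000 mm
CU = (1 - 3.000000/8.500000)*100

64.7059 %


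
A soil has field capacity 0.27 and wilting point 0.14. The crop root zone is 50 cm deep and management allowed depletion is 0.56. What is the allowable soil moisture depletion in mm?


SMD = (FC - PWP) * d * MAD * 10
SMD = (0.27 - 0.14) * 50 * 0.56 * 10
SMD = 0.1300 * 50 * 0.56 * 10

36.4000 mm


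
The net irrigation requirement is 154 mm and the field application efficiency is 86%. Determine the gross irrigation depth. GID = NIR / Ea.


Ea = 86% = 0.86
GID = NIR / Ea = 154 / 0.86 = 179.0698 mm

179.0698 mm


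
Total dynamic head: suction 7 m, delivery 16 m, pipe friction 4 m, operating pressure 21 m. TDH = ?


TDH = Hs + Hd + hf + Hp = 7 + 16 + 4 + 21 = 48

48 m


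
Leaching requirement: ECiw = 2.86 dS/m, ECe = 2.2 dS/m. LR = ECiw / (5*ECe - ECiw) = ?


LR = ECiw / (5*ECe - ECiw)
LR = 2.86 / (5*2.2 - 2.86)
LR = 2.86 / 8.1400

0.3514


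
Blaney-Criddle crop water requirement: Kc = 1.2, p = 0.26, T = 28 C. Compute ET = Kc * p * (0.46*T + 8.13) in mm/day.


ET = Kc * p * (0.46*T + 8.13)
ET = 1.2 * 0.26 * (0.46*28 + 8.13)
ET = 1.2 * 0.26 * 21.0100

6.5551 mm/day


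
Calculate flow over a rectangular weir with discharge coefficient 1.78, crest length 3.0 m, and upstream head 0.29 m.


Q = C * L * H^(3/2) = 1.78 * 3.0 * 0.29^1.5 = 1.78 * 3.0 * 0.156170

0.8339 m^3/s


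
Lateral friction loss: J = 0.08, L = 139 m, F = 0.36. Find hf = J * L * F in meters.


hf = J * L * F = 0.08 * 139 * 0.36 = 4.0032 m

4.0032 m


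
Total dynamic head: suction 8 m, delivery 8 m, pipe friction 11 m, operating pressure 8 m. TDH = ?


TDH = Hs + Hd + hf + Hp = 8 + 8 + 11 + 8 = 35

35 m


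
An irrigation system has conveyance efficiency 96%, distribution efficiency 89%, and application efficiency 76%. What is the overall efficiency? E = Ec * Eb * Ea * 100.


Ec = 0.96, Eb = 0.89, Ea = 0.76
E = 0.96 * 0.89 * 0.76 * 100 = 64.9344%

64.9344 %


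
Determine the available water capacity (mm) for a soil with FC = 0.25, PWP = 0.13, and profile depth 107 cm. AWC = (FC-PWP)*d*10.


AWC = (FC - PWP) * d * 10
AWC = (0.25 - 0.13) * 107 * 10
AWC = 0.1200 * 107 * 10

128.4000 mm


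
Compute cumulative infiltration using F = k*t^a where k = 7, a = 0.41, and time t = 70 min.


F = k * t^a = 7 * 70^0.41
F = 7 * 5.708082

39.9566 mm


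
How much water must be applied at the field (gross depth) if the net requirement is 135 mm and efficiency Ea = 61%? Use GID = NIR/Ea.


Ea = 61% = 0.61
GID = NIR / Ea = 135 / 0.61 = 221.3115 mm

221.3115 mm


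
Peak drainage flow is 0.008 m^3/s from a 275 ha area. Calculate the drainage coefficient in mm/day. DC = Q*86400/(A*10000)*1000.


DC = Q * 86400 / (A * 10000) * 1000
DC = 0.008 * 86400 / (275 * 10000) * 1000
DC = 691200.0000 / 2750000

0.2513 mm/day


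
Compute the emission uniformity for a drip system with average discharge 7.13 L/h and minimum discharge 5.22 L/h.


EU = (q_min/q_avg)*100 = (5.22/7.13)*100 = 73.2118%

73.2118 %


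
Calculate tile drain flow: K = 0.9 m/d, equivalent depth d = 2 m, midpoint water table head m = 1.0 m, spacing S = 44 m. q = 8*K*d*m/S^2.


q = 8*K*d*m/S^2
q = 8*0.9*2*1.0/44^2
q = 14.4000 / 1936

0.0074 m/d


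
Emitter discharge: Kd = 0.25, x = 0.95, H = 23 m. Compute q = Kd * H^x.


q = Kd * H^x = 0.25 * 23^0.95 = 0.25 * 19.662623

4.9157 L/h


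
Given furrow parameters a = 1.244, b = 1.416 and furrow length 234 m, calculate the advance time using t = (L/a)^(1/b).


t = (L/a)^(1/b)
t = (234/1.244)^(1/1.416)
t = 188.102894^(1/1.416)

40.3842 min


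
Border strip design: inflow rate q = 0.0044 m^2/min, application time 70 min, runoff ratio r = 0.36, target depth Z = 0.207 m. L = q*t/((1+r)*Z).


L = q*t/((1+r)*Z)
L = 0.0044*70/((1+0.36)*0.207)
L = 0.308/0.28152

1.0941 m


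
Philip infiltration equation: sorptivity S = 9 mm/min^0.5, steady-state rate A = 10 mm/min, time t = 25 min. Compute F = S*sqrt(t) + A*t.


F = S*sqrt(t) + A*t
F = 9*sqrt(25) + 10*25
F = 9*5.000000 + 250

295.0000 mm


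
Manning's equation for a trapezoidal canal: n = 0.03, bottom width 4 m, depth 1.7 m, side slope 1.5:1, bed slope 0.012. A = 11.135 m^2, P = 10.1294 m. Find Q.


R = A/P = 11.135/10.1294 = 1.099275
Q = (1/0.03) * 11.135 * 1.099275^(2/3) * 0.012^0.5

43.3076 m^3/s


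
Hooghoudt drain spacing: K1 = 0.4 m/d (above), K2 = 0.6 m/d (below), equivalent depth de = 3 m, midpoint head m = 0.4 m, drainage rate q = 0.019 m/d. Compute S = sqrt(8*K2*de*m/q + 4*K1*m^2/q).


S^2 = 8*K2*de*m/q + 4*K1*m^2/q
S^2 = 8*0.6*3*0.4/0.019 + 4*0.4*0.4^2/0.019
S = sqrt(316.6316)

17.7941 m


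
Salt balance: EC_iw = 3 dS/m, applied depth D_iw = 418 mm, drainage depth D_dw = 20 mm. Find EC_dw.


EC_dw = EC_iw * D_iw / D_dw
EC_dw = 3 * 418 / 20
EC_dw = 1254 / 20

62.7000 dS/m


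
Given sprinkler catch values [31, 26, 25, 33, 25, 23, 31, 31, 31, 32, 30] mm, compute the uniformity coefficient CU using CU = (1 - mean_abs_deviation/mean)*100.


mean = 28.909091 mm
MAD = 3.024793 mm
CU = (1 - 3.024793/28.909091)*100

89.5369 %


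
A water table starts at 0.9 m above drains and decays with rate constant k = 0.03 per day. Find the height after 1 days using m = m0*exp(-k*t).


m = m0 * exp(-k*t)
m = 0.9 * exp(-0.03 * 1)
m = 0.9 * exp(-0.0300)

0.8734 m


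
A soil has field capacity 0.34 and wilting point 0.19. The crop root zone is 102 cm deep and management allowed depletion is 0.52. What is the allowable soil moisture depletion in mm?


SMD = (FC - PWP) * d * MAD * 10
SMD = (0.34 - 0.19) * 102 * 0.52 * 10
SMD = 0.1500 * 102 * 0.52 * 10

79.5600 mm


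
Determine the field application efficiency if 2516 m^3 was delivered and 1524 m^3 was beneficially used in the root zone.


Ea = V_root / V_field * 100 = 1524 / 2516 * 100 = 60.5723%

60.5723 %


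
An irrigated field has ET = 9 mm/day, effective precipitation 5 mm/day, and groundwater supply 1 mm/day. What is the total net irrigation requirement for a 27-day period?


Daily deficit = ET - Pe - GW = 9 - 5 - 1 = 3 mm/day
NIR = 3 * 27 = 81 mm

81.0000 mm


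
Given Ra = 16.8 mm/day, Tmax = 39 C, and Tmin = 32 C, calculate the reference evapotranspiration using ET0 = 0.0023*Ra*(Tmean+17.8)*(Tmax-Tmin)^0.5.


Tmean = (Tmax + Tmin)/2 = (39 + 32)/2 = 35.5
ET0 = 0.0023 * 16.8 * (35.5 + 17.8) * sqrt(39 - 32)
ET0 = 0.0023 * 16.8 * 53.3 * 2.645751

5.4490 mm/day


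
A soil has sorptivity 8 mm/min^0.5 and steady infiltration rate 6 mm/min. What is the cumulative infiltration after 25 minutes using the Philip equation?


F = S*sqrt(t) + A*t
F = 8*sqrt(25) + 6*25
F = 8*5.000000 + 150

190.0000 mm


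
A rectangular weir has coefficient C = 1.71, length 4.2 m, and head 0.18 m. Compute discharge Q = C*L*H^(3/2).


Q = C * L * H^(3/2) = 1.71 * 4.2 * 0.18^1.5 = 1.71 * 4.2 * 0.076368

0.5485 m^3/s


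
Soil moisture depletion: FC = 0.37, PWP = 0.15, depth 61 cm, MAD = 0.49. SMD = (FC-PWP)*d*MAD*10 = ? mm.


SMD = (FC - PWP) * d * MAD * 10
SMD = (0.37 - 0.15) * 61 * 0.49 * 10
SMD = 0.2200 * 61 * 0.49 * 10

65.7580 mm


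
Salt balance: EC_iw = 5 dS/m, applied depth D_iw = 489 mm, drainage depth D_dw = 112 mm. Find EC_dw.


EC_dw = EC_iw * D_iw / D_dw
EC_dw = 5 * 489 / 112
EC_dw = 2445 / 112

21.8304 dS/m


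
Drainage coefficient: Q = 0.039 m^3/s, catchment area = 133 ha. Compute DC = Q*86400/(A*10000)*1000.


DC = Q * 86400 / (A * 10000) * 1000
DC = 0.039 * 86400 / (133 * 10000) * 1000
DC = 3369600.0000 / 1330000

2.5335 mm/day


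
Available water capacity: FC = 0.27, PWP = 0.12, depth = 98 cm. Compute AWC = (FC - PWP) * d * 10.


AWC = (FC - PWP) * d * 10
AWC = (0.27 - 0.12) * 98 * 10
AWC = 0.1500 * 98 * 10

147.0000 mm


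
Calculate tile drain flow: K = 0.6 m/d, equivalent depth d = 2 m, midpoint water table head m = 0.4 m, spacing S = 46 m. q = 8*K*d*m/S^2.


q = 8*K*d*m/S^2
q = 8*0.6*2*0.4/46^2
q = 3.8400 / 2116

0.0018 m/d


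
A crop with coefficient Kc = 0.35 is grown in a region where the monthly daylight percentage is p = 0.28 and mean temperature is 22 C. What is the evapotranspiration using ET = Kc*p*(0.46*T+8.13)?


ET = Kc * p * (0.46*T + 8.13)
ET = 0.35 * 0.28 * (0.46*22 + 8.13)
ET = 0.35 * 0.28 * 18.2500

1.7885 mm/day


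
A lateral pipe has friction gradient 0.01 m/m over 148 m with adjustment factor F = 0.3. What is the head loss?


hf = J * L * F = 0.01 * 148 * 0.3 = 0.4440 m

0.4440 m


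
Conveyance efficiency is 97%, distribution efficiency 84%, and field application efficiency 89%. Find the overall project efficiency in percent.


Ec = 0.97, Eb = 0.84, Ea = 0.89
E = 0.97 * 0.84 * 0.89 * 100 = 72.5172%

72.5172 %


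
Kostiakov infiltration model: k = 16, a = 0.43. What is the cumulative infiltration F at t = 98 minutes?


F = k * t^a = 16 * 98^0.43
F = 16 * 7.181699

114.9072 mm


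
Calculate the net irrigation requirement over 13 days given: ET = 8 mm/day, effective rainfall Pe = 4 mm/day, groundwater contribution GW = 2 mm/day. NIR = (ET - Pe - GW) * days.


Daily deficit = ET - Pe - GW = 8 - 4 - 2 = 2 mm/day
NIR = 2 * 13 = 26 mm

26.0000 mm


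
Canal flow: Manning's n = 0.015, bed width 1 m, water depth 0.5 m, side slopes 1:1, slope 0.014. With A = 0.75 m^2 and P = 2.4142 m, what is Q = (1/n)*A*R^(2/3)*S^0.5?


R = A/P = 0.75/2.4142 = 0.310662
Q = (1/0.015) * 0.75 * 0.310662^(2/3) * 0.014^0.5

2.7137 m^3/s


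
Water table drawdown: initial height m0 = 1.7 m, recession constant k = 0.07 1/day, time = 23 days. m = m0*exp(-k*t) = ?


m = m0 * exp(-k*t)
m = 1.7 * exp(-0.07 * 23)
m = 1.7 * exp(-1.6100)

0.3398 m


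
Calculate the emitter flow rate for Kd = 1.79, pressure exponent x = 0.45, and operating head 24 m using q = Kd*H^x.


q = Kd * H^x = 1.79 * 24^0.45 = 1.79 * 4.179218

7.4808 L/h


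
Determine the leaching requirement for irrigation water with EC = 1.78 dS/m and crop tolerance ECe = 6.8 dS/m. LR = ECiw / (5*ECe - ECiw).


LR = ECiw / (5*ECe - ECiw)
LR = 1.78 / (5*6.8 - 1.78)
LR = 1.78 / 32.2200

0.0552


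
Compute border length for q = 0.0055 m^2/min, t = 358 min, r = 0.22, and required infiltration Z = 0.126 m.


L = q*t/((1+r)*Z)
L = 0.0055*358/((1+0.22)*0.126)
L = 1.969/0.15372

12.8090 m


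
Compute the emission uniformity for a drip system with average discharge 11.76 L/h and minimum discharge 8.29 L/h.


EU = (q_min/q_avg)*100 = (8.29/11.76)*100 = 70.4932%

70.4932 %


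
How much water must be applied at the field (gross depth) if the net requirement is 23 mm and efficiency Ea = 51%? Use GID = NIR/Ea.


Ea = 51% = 0.51
GID = NIR / Ea = 23 / 0.51 = 45.0980 mm

45.0980 mm


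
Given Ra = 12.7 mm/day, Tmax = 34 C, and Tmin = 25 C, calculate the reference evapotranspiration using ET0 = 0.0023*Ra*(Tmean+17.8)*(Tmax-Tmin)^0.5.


Tmean = (Tmax + Tmin)/2 = (34 + 25)/2 = 29.5
ET0 = 0.0023 * 12.7 * (29.5 + 17.8) * sqrt(34 - 25)
ET0 = 0.0023 * 12.7 * 47.3 * 3.000000

4.1449 mm/day


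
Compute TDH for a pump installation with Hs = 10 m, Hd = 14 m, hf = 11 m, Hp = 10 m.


TDH = Hs + Hd + hf + Hp = 10 + 14 + 11 + 10 = 45

45 m


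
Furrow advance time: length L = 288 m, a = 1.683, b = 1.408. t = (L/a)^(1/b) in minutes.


t = (L/a)^(1/b)
t = (288/1.683)^(1/1.408)
t = 171.122995^(1/1.408)

38.5617 min


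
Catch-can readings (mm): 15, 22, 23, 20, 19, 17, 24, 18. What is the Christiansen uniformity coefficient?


mean = 19.750000 mm
MAD = 2.500000 mm
CU = (1 - 2.500000/19.750000)*100

87.3418 %


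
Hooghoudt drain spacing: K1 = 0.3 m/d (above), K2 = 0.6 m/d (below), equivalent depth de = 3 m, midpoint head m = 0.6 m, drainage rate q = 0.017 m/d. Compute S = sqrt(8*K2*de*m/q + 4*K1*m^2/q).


S^2 = 8*K2*de*m/q + 4*K1*m^2/q
S^2 = 8*0.6*3*0.6/0.017 + 4*0.3*0.6^2/0.017
S = sqrt(533.6471)

23.1008 m


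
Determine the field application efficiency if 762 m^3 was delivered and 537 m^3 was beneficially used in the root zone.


Ea = V_root / V_field * 100 = 537 / 762 * 100 = 70.4724%

70.4724 %


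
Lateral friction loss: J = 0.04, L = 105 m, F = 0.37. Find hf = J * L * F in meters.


hf = J * L * F = 0.04 * 105 * 0.37 = 1.5540 m

1.5540 m


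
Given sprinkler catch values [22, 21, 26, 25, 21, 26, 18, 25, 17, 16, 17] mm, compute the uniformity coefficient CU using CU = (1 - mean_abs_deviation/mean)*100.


mean = 21.272727 mm
MAD = 3.206612 mm
CU = (1 - 3.206612/21.272727)*100

84.9262 %


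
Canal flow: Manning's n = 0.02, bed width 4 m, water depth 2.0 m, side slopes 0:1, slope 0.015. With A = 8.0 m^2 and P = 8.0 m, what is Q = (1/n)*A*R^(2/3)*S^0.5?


R = A/P = 8.0/8.0 = 1.000000
Q = (1/0.02) * 8.0 * 1.000000^(2/3) * 0.015^0.5

48.9898 m^3/s


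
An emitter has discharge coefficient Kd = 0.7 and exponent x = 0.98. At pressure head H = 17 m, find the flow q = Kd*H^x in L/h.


q = Kd * H^x = 0.7 * 17^0.98 = 0.7 * 16.063491

11.2444 L/h


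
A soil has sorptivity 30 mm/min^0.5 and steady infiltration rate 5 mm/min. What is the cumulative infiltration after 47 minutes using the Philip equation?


F = S*sqrt(t) + A*t
F = 30*sqrt(47) + 5*47
F = 30*6.855655 + 235

440.6696 mm


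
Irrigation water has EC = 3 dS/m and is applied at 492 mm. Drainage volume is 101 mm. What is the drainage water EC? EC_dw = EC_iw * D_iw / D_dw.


EC_dw = EC_iw * D_iw / D_dw
EC_dw = 3 * 492 / 101
EC_dw = 1476 / 101

14.6139 dS/m


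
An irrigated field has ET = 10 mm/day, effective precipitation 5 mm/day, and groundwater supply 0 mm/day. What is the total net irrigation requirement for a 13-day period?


Daily deficit = ET - Pe - GW = 10 - 5 - 0 = 5 mm/day
NIR = 5 * 13 = 65 mm

65.0000 mm


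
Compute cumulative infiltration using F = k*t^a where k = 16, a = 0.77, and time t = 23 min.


F = k * t^a = 16 * 23^0.77
F = 16 * 11.182282

178.9165 mm


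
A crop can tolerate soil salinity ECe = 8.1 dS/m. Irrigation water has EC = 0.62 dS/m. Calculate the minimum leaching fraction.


LR = ECiw / (5*ECe - ECiw)
LR = 0.62 / (5*8.1 - 0.62)
LR = 0.62 / 39.8800

0.0155
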